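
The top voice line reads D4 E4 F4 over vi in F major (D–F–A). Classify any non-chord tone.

The harmony at that moment is D minor triad (D, F, A); E4 is not a chord tone.
It is approached by step up from D4 and left by step up to F4.
Step in, step out in the same direction — a passing tone.

E4 is a passing tone.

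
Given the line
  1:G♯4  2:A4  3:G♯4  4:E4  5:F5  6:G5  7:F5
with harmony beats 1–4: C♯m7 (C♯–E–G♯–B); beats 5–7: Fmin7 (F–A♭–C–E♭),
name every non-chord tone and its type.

A4 (beat 2) — neighbor tone; G5 (beat 6) — neighbor tone.

The harmony at that moment is C♯ minor seventh chord (C♯, E, G♯, B); A4 is not a chord tone.
It is approached by step up from G♯4 and left by step down to G♯4.
Step away and step back to the same note — a neighbor tone (upper neighbor).
The harmony at that moment is F minor seventh chord (F, A♭, C, E♭); G5 is not a chord tone.
It is approached by step up from F5 and left by step down to F5.
Step away and step back to the same note — a neighbor tone (upper neighbor).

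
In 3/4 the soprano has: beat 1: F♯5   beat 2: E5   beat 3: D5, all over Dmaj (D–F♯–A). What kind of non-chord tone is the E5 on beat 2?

The harmony at that moment is D major triad (D, F♯, A); E5 is not a chord tone.
It is approached by step down from F♯5 and left by step down to D5.
Step in, step out in the same direction — a passing tone.

Passing tone.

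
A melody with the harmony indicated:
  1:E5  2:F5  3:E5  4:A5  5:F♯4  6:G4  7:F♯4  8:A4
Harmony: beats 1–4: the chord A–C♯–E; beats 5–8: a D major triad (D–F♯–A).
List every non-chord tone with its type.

F5 (beat 2) — neighbor tone; G4 (beat 6) — neighbor tone.

The harmony at that moment is A major triad (A, C♯, E); F5 is not a chord tone.
It is approached by step up from E5 and left by step down to E5.
Step away and step back to the same note — a neighbor tone (upper neighbor).
The harmony at that moment is D major triad (D, F♯, A); G4 is not a chord tone.
It is approached by step up from F♯4 and left by step down to F♯4.
Step away and step back to the same note — a neighbor tone (upper neighbor).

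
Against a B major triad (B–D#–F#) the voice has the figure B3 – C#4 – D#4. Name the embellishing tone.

C#4 is a passing tone.

The harmony at that moment is B major triad (B, D#, F#); C#4 is not a chord tone.
It is approached by step up from B3 and left by step up to D#4.
Step in, step out in the same direction — a passing tone.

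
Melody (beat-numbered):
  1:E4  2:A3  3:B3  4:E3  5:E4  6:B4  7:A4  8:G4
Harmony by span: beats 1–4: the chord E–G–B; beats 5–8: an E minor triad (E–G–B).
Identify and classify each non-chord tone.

A3 (beat 2) — appoggiatura; A4 (beat 7) — passing tone.

The harmony at that moment is E minor triad (E, G, B); A3 is not a chord tone.
It is approached by leap down from E4 and left by step up to B3.
Leap in, step out — an appoggiatura.
The harmony at that moment is E minor triad (E, G, B); A4 is not a chord tone.
It is approached by step down from B4 and left by step down to G4.
Step in, step out in the same direction — a passing tone.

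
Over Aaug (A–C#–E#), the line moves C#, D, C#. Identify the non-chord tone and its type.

The harmony at that moment is A augmented triad (A, C#, E#); D is not a chord tone.
It is approached by step up from C# and left by step down to C#.
Step away and step back to the same note — a neighbor tone (upper neighbor).

D is a neighbor tone.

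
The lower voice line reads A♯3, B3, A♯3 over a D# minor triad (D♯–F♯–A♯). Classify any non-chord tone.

B3 is a neighbor tone.

The harmony at that moment is D♯ minor triad (D♯, F♯, A♯); B3 is not a chord tone.
It is approached by step up from A♯3 and left by step down to A♯3.
Step away and step back to the same note — a neighbor tone (upper neighbor).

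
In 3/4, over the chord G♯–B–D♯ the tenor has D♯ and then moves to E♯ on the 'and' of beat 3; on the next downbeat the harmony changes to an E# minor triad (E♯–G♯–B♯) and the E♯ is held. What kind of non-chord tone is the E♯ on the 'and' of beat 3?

The harmony at that moment is G♯ minor triad (G♯, B, D♯); E♯ is not a chord tone.
It is approached by step up from D♯ and then sustained as the same pitch into the next harmony.
Arriving early and becoming a chord tone when the harmony changes — an anticipation.

Anticipation.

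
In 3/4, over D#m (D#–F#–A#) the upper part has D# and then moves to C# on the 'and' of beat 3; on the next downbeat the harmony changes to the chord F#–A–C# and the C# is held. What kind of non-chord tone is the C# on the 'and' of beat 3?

Anticipation.

The harmony at that moment is D# minor triad (D#, F#, A#); C# is not a chord tone.
It is approached by step down from D# and then sustained as the same pitch into the next harmony.
Arriving early and becoming a chord tone when the harmony changes — an anticipation.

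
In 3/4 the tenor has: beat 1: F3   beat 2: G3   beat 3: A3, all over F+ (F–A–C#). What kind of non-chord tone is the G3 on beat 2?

Passing tone.

The harmony at that moment is F augmented triad (F, A, C#); G3 is not a chord tone.
It is approached by step up from F3 and left by step up to A3.
Step in, step out in the same direction — a passing tone.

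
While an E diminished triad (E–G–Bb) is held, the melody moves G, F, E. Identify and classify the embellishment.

F is a passing tone.

The harmony at that moment is E diminished triad (E, G, Bb); F is not a chord tone.
It is approached by step down from G and left by step down to E.
Step in, step out in the same direction — a passing tone.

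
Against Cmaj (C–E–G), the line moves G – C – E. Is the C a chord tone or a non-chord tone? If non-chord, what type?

C major triad contains C, E, G; C is the root, so it is a chord tone.

Chord tone (the root of C major triad).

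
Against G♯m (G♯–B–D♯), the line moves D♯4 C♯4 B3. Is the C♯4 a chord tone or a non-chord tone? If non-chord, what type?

Non-chord tone — a passing tone.

The harmony at that moment is G♯ minor triad (G♯, B, D♯); C♯4 is not a chord tone.
It is approached by step down from D♯4 and left by step down to B3.
Step in, step out in the same direction — a passing tone.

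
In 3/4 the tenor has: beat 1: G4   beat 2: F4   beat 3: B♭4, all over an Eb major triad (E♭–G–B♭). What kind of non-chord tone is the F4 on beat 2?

Escape tone.

The harmony at that moment is E♭ major triad (E♭, G, B♭); F4 is not a chord tone.
It is approached by step down from G4 and left by leap up to B♭4.
Step in, leap out, on a weak beat — an escape tone.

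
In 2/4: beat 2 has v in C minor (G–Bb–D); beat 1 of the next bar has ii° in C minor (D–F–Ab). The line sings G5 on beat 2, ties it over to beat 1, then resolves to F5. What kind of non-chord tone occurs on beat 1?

The harmony at that moment is D diminished triad (D, F, Ab); G5 is not a chord tone.
It is held over (the same pitch as the preceding G5) and left by step down to F5.
Held over from the previous chord and resolving down by step — a suspension.

Suspension.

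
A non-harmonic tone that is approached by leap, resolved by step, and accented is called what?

Approach: by leap. Departure: by step. Metric position: strong.
Leap in, step out, in a metrically strong position — an appoggiatura. (It is the mirror image of the escape tone, which steps in and leaps out from a weak position.)

Appoggiatura.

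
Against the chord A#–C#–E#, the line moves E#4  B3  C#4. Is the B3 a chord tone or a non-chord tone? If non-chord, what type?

Non-chord tone — an appoggiatura.

The harmony at that moment is A# minor triad (A#, C#, E#); B3 is not a chord tone.
It is approached by leap down from E#4 and left by step up to C#4.
Leap in, step out — an appoggiatura.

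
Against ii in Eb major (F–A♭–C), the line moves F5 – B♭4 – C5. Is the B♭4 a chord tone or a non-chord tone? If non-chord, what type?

Non-chord tone — an appoggiatura.

The harmony at that moment is F minor triad (F, A♭, C); B♭4 is not a chord tone.
It is approached by leap down from F5 and left by step up to C5.
Leap in, step out — an appoggiatura.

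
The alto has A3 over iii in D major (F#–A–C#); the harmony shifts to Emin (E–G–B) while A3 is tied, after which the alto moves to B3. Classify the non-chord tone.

The harmony at that moment is E minor triad (E, G, B); A3 is not a chord tone.
It is held over (the same pitch as the preceding A3) and left by step up to B3.
Held over from the previous chord and resolving up by step — a retardation.

A3 is a retardation.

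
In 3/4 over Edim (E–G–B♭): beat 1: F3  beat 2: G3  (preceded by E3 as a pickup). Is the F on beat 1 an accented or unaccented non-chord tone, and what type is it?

The harmony at that moment is E diminished triad (E, G, B♭); F3 is not a chord tone.
It is approached by step up from E3 and left by step up to G3.
Step in, step out in the same direction — a passing tone.
It falls on the downbeat, so it is accented.

Accented passing tone.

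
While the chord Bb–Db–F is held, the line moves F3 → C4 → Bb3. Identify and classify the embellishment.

The harmony at that moment is Bb minor triad (Bb, Db, F); C4 is not a chord tone.
It is approached by leap up from F3 and left by step down to Bb3.
Leap in, step out — an appoggiatura.

C4 is an appoggiatura.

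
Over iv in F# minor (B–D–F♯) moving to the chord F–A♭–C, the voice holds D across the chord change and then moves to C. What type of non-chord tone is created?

D is a suspension.

The harmony at that moment is F minor triad (F, A♭, C); D is not a chord tone.
It is held over (the same pitch as the preceding D) and left by step down to C.
Held over from the previous chord and resolving down by step — a suspension.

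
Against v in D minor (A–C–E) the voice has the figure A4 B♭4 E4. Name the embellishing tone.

The harmony at that moment is A minor triad (A, C, E); B♭4 is not a chord tone.
It is approached by step up from A4 and left by leap down to E4.
Step in, leap out — an escape tone.

B♭4 is an escape tone.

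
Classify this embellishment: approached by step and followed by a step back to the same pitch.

Neighbor tone.

Approach: by step. Departure: by step in the opposite direction, back to the starting pitch.
Stepwise on both sides but reversing to return to the same chord tone — a neighbor tone. (Had it continued onward in the same direction it would be a passing tone instead.)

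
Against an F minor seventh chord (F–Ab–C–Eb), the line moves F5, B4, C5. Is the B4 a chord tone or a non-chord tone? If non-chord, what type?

The harmony at that moment is F minor seventh chord (F, Ab, C, Eb); B4 is not a chord tone.
It is approached by leap down from F5 and left by step up to C5.
Leap in, step out — an appoggiatura.

Non-chord tone — an appoggiatura.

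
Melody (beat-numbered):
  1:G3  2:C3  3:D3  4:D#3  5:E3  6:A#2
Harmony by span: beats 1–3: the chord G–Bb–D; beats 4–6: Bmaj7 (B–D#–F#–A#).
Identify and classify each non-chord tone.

The harmony at that moment is G minor triad (G, Bb, D); C3 is not a chord tone.
It is approached by leap down from G3 and left by step up to D3.
Leap in, step out — an appoggiatura.
The harmony at that moment is B major seventh chord (B, D#, F#, A#); E3 is not a chord tone.
It is approached by step up from D#3 and left by leap down to A#2.
Step in, leap out — an escape tone.

C3 (beat 2) — appoggiatura; E3 (beat 5) — escape tone.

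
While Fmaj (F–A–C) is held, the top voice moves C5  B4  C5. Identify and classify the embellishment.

B4 is a neighbor tone.

The harmony at that moment is F major triad (F, A, C); B4 is not a chord tone.
It is approached by step down from C5 and left by step up to C5.
Step away and step back to the same note — a neighbor tone (lower neighbor).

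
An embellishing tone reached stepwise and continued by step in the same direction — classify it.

Passing tone.

Approach: by step. Departure: by step, continuing in the same direction.
Stepwise on both sides with no change of direction means the note fills in the space between two different chord tones — a passing tone. (Had it turned back to its starting note it would be a neighbor tone instead.)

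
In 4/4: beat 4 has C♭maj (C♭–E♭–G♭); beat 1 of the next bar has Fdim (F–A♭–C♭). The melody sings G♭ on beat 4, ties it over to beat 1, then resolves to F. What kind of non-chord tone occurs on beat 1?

Suspension.

The harmony at that moment is F diminished triad (F, A♭, C♭); G♭ is not a chord tone.
It is held over (the same pitch as the preceding G♭) and left by step down to F.
Held over from the previous chord and resolving down by step — a suspension.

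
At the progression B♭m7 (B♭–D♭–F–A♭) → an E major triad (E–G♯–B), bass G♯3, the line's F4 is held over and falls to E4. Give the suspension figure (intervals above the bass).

7–6 suspension.

At the second chord the bass is G♯3. The suspended F4 lies a seventh above the bass; after resolving down by step to E4, the interval above the bass becomes a sixth.
Suspension figures are named by those two intervals: 7–6.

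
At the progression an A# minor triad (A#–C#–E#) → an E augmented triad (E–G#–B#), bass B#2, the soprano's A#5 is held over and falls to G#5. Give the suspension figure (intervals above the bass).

7–6 suspension.

At the second chord the bass is B#2. The suspended A#5 lies a seventh above the bass; after resolving down by step to G#5, the interval above the bass becomes a sixth.
Suspension figures are named by those two intervals: 7–6.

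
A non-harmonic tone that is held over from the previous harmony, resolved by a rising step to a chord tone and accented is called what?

Approach: by preparation — the pitch is first a chord tone, then held (tied or repeated) while the harmony changes under it. Departure: up by step. Metric position: strong.
A prepared dissonance that resolves upward by step — a retardation. (The same figure resolving downward would be a suspension.)

Retardation.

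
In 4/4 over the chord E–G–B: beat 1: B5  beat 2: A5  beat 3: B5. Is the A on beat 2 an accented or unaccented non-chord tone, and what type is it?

Unaccented neighbor tone.

The harmony at that moment is E minor triad (E, G, B); A5 is not a chord tone.
It is approached by step down from B5 and left by step up to B5.
Step away and step back to the same note — a neighbor tone (lower neighbor).
It falls on a weak beat, so it is unaccented.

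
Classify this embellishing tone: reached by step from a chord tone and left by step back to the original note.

Approach: by step. Departure: by step in the opposite direction, back to the starting pitch.
Stepwise on both sides but reversing to return to the same chord tone — a neighbor tone. (Had it continued onward in the same direction it would be a passing tone instead.)

Neighbor tone.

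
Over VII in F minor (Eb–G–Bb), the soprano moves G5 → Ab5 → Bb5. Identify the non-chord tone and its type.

Ab5 is a passing tone.

The harmony at that moment is Eb major triad (Eb, G, Bb); Ab5 is not a chord tone.
It is approached by step up from G5 and left by step up to Bb5.
Step in, step out in the same direction — a passing tone.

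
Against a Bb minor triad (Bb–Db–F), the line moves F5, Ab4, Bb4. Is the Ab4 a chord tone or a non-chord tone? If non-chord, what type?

Non-chord tone — an appoggiatura.

The harmony at that moment is Bb minor triad (Bb, Db, F); Ab4 is not a chord tone.
It is approached by leap down from F5 and left by step up to Bb4.
Leap in, step out — an appoggiatura.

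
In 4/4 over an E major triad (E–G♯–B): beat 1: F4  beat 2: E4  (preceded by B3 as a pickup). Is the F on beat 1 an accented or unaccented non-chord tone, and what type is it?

Accented appoggiatura.

The harmony at that moment is E major triad (E, G♯, B); F4 is not a chord tone.
It is approached by leap up from B3 and left by step down to E4.
Leap in, step out — an appoggiatura.
It falls on the downbeat, so it is accented.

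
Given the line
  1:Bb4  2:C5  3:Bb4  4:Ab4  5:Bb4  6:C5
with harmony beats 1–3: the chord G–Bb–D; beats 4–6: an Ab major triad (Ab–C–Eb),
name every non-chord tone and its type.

C5 (beat 2) — neighbor tone; Bb4 (beat 5) — passing tone.

The harmony at that moment is G minor triad (G, Bb, D); C5 is not a chord tone.
It is approached by step up from Bb4 and left by step down to Bb4.
Step away and step back to the same note — a neighbor tone (upper neighbor).
The harmony at that moment is Ab major triad (Ab, C, Eb); Bb4 is not a chord tone.
It is approached by step up from Ab4 and left by step up to C5.
Step in, step out in the same direction — a passing tone.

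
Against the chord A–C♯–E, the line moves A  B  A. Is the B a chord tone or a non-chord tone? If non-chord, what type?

The harmony at that moment is A major triad (A, C♯, E); B is not a chord tone.
It is approached by step up from A and left by step down to A.
Step away and step back to the same note — a neighbor tone (upper neighbor).

Non-chord tone — a neighbor tone.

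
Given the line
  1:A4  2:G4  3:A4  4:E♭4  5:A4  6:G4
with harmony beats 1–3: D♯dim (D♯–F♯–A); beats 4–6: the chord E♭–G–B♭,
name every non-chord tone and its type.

G4 (beat 2) — neighbor tone; A4 (beat 5) — appoggiatura.

The harmony at that moment is D♯ diminished triad (D♯, F♯, A); G4 is not a chord tone.
It is approached by step down from A4 and left by step up to A4.
Step away and step back to the same note — a neighbor tone (lower neighbor).
The harmony at that moment is E♭ major triad (E♭, G, B♭); A4 is not a chord tone.
It is approached by leap up from E♭4 and left by step down to G4.
Leap in, step out — an appoggiatura.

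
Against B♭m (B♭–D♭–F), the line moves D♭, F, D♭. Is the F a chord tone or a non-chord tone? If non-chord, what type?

Chord tone (the fifth of Bb minor triad).

Bb minor triad contains B♭, D♭, F; F is the fifth, so it is a chord tone.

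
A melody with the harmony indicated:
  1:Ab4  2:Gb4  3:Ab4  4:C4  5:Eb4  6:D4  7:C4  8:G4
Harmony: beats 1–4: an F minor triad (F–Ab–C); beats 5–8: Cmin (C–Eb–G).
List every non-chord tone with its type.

The harmony at that moment is F minor triad (F, Ab, C); Gb4 is not a chord tone.
It is approached by step down from Ab4 and left by step up to Ab4.
Step away and step back to the same note — a neighbor tone (lower neighbor).
The harmony at that moment is C minor triad (C, Eb, G); D4 is not a chord tone.
It is approached by step down from Eb4 and left by step down to C4.
Step in, step out in the same direction — a passing tone.

Gb4 (beat 2) — neighbor tone; D4 (beat 6) — passing tone.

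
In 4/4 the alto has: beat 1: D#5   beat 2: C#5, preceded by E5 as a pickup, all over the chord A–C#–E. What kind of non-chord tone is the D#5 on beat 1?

The harmony at that moment is A major triad (A, C#, E); D#5 is not a chord tone.
It is approached by step down from E5 and left by step down to C#5.
Step in, step out in the same direction — a passing tone.

Passing tone.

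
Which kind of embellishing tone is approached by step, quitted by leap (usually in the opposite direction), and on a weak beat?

Approach: by step. Departure: by leap. Metric position: weak.
Step in, leap out, from a weak position — an escape tone (échappée). (It is the mirror image of the appoggiatura, which leaps in and steps out on a strong beat.)

Escape tone.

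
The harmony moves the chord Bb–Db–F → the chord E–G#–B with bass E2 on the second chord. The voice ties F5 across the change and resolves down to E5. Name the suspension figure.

9–8 suspension.

At the second chord the bass is E2. The suspended F5 lies a ninth above the bass; after resolving down by step to E5, the interval above the bass becomes an octave.
Suspension figures are named by those two intervals: 9–8.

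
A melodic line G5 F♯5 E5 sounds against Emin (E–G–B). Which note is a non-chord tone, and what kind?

F♯5 is a passing tone.

The harmony at that moment is E minor triad (E, G, B); F♯5 is not a chord tone.
It is approached by step down from G5 and left by step down to E5.
Step in, step out in the same direction — a passing tone.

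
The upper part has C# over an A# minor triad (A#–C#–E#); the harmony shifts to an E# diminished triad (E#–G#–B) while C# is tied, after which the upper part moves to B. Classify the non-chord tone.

The harmony at that moment is E# diminished triad (E#, G#, B); C# is not a chord tone.
It is held over (the same pitch as the preceding C#) and left by step down to B.
Held over from the previous chord and resolving down by step — a suspension.

C# is a suspension.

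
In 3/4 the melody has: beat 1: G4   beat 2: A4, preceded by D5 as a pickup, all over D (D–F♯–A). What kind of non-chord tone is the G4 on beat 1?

The harmony at that moment is D major triad (D, F♯, A); G4 is not a chord tone.
It is approached by leap down from D5 and left by step up to A4.
Leap in, step out, metrically accented — an appoggiatura.

Appoggiatura.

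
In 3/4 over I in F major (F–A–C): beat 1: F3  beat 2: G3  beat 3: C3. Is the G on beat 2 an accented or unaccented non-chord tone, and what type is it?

Unaccented escape tone.

The harmony at that moment is F major triad (F, A, C); G3 is not a chord tone.
It is approached by step up from F3 and left by leap down to C3.
Step in, leap out — an escape tone.
It falls on a weak beat, so it is unaccented.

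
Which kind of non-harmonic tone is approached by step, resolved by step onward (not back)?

Passing tone.

Approach: by step. Departure: by step, continuing in the same direction.
Stepwise on both sides with no change of direction means the note fills in the space between two different chord tones — a passing tone. (Had it turned back to its starting note it would be a neighbor tone instead.)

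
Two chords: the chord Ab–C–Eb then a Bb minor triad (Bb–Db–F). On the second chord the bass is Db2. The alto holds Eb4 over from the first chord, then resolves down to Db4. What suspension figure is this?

9–8 suspension.

At the second chord the bass is Db2. The suspended Eb4 lies a ninth above the bass; after resolving down by step to Db4, the interval above the bass becomes an octave.
Suspension figures are named by those two intervals: 9–8.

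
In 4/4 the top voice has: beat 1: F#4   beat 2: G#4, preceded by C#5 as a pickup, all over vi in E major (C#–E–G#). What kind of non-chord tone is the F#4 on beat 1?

Appoggiatura.

The harmony at that moment is C# minor triad (C#, E, G#); F#4 is not a chord tone.
It is approached by leap down from C#5 and left by step up to G#4.
Leap in, step out, metrically accented — an appoggiatura.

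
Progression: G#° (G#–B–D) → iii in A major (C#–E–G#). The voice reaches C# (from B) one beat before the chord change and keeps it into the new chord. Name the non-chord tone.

The harmony at that moment is G# diminished triad (G#, B, D); C# is not a chord tone.
It is approached by step up from B and then sustained as the same pitch into the next harmony.
Arriving early and becoming a chord tone when the harmony changes — an anticipation.

C# is an anticipation.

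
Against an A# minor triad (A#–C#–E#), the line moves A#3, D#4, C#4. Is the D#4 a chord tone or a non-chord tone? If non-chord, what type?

The harmony at that moment is A# minor triad (A#, C#, E#); D#4 is not a chord tone.
It is approached by leap up from A#3 and left by step down to C#4.
Leap in, step out — an appoggiatura.

Non-chord tone — an appoggiatura.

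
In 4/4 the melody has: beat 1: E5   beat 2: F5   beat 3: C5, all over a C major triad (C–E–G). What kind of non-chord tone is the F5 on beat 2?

The harmony at that moment is C major triad (C, E, G); F5 is not a chord tone.
It is approached by step up from E5 and left by leap down to C5.
Step in, leap out, on a weak beat — an escape tone.

Escape tone.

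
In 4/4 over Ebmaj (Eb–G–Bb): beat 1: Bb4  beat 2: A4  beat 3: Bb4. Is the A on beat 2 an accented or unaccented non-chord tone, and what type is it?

The harmony at that moment is Eb major triad (Eb, G, Bb); A4 is not a chord tone.
It is approached by step down from Bb4 and left by step up to Bb4.
Step away and step back to the same note — a neighbor tone (lower neighbor).
It falls on a weak beat, so it is unaccented.

Unaccented neighbor tone.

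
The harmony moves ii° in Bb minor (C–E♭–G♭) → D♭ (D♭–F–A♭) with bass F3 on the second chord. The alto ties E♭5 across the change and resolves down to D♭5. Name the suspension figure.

7–6 suspension.

At the second chord the bass is F3. The suspended E♭5 lies a seventh above the bass; after resolving down by step to D♭5, the interval above the bass becomes a sixth.
Suspension figures are named by those two intervals: 7–6.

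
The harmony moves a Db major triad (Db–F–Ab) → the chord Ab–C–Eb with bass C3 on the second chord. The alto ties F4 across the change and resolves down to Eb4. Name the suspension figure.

At the second chord the bass is C3. The suspended F4 lies a fourth above the bass; after resolving down by step to Eb4, the interval above the bass becomes a third.
Suspension figures are named by those two intervals: 4–3.

4–3 suspension.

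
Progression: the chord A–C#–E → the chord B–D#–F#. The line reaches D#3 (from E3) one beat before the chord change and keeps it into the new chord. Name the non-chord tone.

D#3 is an anticipation.

The harmony at that moment is A major triad (A, C#, E); D#3 is not a chord tone.
It is approached by step down from E3 and then sustained as the same pitch into the next harmony.
Arriving early and becoming a chord tone when the harmony changes — an anticipation.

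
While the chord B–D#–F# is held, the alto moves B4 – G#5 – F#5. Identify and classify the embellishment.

The harmony at that moment is B major triad (B, D#, F#); G#5 is not a chord tone.
It is approached by leap up from B4 and left by step down to F#5.
Leap in, step out — an appoggiatura.

G#5 is an appoggiatura.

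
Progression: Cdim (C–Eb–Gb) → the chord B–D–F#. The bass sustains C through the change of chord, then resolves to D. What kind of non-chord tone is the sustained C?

C is a retardation.

The harmony at that moment is B minor triad (B, D, F#); C is not a chord tone.
It is held over (the same pitch as the preceding C) and left by step up to D.
Held over from the previous chord and resolving up by step — a retardation.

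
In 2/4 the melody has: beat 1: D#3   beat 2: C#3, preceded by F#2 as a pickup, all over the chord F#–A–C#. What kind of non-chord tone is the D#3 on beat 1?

The harmony at that moment is F# minor triad (F#, A, C#); D#3 is not a chord tone.
It is approached by leap up from F#2 and left by step down to C#3.
Leap in, step out, metrically accented — an appoggiatura.

Appoggiatura.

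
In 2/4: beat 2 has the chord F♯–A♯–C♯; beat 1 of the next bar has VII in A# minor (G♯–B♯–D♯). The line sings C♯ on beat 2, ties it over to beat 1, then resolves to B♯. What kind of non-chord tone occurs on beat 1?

Suspension.

The harmony at that moment is G♯ major triad (G♯, B♯, D♯); C♯ is not a chord tone.
It is held over (the same pitch as the preceding C♯) and left by step down to B♯.
Held over from the previous chord and resolving down by step — a suspension.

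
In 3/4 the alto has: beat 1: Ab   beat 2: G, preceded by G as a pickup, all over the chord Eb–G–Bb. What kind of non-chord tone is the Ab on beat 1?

The harmony at that moment is Eb major triad (Eb, G, Bb); Ab is not a chord tone.
It is approached by step up from G and left by step down to G.
Step away and step back to the same note — a neighbor tone (upper neighbor).

Upper neighbor tone.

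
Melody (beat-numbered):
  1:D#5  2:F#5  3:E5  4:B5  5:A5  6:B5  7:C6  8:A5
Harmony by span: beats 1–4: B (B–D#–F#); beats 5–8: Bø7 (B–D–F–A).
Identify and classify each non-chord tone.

E5 (beat 3) — escape tone; C6 (beat 7) — escape tone.

The harmony at that moment is B major triad (B, D#, F#); E5 is not a chord tone.
It is approached by step down from F#5 and left by leap up to B5.
Step in, leap out — an escape tone.
The harmony at that moment is B half-diminished seventh chord (B, D, F, A); C6 is not a chord tone.
It is approached by step up from B5 and left by leap down to A5.
Step in, leap out — an escape tone.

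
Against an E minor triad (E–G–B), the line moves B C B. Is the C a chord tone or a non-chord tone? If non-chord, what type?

Non-chord tone — a neighbor tone.

The harmony at that moment is E minor triad (E, G, B); C is not a chord tone.
It is approached by step up from B and left by step down to B.
Step away and step back to the same note — a neighbor tone (upper neighbor).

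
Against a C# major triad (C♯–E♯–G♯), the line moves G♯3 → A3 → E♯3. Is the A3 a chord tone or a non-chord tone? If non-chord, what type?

Non-chord tone — an escape tone.

The harmony at that moment is C♯ major triad (C♯, E♯, G♯); A3 is not a chord tone.
It is approached by step up from G♯3 and left by leap down to E♯3.
Step in, leap out — an escape tone.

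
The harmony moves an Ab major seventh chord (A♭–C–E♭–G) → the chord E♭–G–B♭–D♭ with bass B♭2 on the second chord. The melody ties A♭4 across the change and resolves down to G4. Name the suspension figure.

At the second chord the bass is B♭2. The suspended A♭4 lies a seventh above the bass; after resolving down by step to G4, the interval above the bass becomes a sixth.
Suspension figures are named by those two intervals: 7–6.

7–6 suspension.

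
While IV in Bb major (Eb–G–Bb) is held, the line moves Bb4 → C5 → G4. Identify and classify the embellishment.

The harmony at that moment is Eb major triad (Eb, G, Bb); C5 is not a chord tone.
It is approached by step up from Bb4 and left by leap down to G4.
Step in, leap out — an escape tone.

C5 is an escape tone.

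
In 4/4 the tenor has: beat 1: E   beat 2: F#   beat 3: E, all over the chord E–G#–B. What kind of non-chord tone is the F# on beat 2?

Upper neighbor tone.

The harmony at that moment is E major triad (E, G#, B); F# is not a chord tone.
It is approached by step up from E and left by step down to E.
Step away and step back to the same note — a neighbor tone (upper neighbor).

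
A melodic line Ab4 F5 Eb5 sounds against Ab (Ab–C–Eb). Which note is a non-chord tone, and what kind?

F5 is an appoggiatura.

The harmony at that moment is Ab major triad (Ab, C, Eb); F5 is not a chord tone.
It is approached by leap up from Ab4 and left by step down to Eb5.
Leap in, step out — an appoggiatura.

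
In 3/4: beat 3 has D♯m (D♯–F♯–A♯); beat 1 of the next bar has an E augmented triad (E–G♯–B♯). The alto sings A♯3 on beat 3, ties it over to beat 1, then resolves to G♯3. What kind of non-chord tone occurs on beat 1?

Suspension.

The harmony at that moment is E augmented triad (E, G♯, B♯); A♯3 is not a chord tone.
It is held over (the same pitch as the preceding A♯3) and left by step down to G♯3.
Held over from the previous chord and resolving down by step — a suspension.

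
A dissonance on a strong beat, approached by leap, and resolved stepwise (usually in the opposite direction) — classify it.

Appoggiatura.

Approach: by leap. Departure: by step. Metric position: strong.
Leap in, step out, in a metrically strong position — an appoggiatura. (It is the mirror image of the escape tone, which steps in and leaps out from a weak position.)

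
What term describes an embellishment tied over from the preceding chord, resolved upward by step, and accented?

Retardation.

Approach: by preparation — the pitch is first a chord tone, then held (tied or repeated) while the harmony changes under it. Departure: up by step. Metric position: strong.
A prepared dissonance that resolves upward by step — a retardation. (The same figure resolving downward would be a suspension.)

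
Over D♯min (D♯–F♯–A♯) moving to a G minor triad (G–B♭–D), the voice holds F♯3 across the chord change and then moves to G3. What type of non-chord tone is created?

F♯3 is a retardation.

The harmony at that moment is G minor triad (G, B♭, D); F♯3 is not a chord tone.
It is held over (the same pitch as the preceding F♯3) and left by step up to G3.
Held over from the previous chord and resolving up by step — a retardation.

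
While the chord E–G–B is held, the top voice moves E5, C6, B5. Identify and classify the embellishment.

C6 is an appoggiatura.

The harmony at that moment is E minor triad (E, G, B); C6 is not a chord tone.
It is approached by leap up from E5 and left by step down to B5.
Leap in, step out — an appoggiatura.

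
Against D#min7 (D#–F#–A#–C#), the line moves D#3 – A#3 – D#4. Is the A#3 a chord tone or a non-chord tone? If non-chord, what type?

D# minor seventh chord contains D#, F#, A#, C#; A# is the fifth, so it is a chord tone.

Chord tone (the fifth of D# minor seventh chord).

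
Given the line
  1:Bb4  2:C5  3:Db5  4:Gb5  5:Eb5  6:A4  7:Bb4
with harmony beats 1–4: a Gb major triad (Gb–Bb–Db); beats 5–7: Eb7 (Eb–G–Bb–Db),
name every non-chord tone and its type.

The harmony at that moment is Gb major triad (Gb, Bb, Db); C5 is not a chord tone.
It is approached by step up from Bb4 and left by step up to Db5.
Step in, step out in the same direction — a passing tone.
The harmony at that moment is Eb dominant seventh chord (Eb, G, Bb, Db); A4 is not a chord tone.
It is approached by leap down from Eb5 and left by step up to Bb4.
Leap in, step out — an appoggiatura.

C5 (beat 2) — passing tone; A4 (beat 6) — appoggiatura.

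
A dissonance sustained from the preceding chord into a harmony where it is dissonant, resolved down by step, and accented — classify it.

Approach: by preparation — the pitch is first a chord tone, then held (tied or repeated) while the harmony changes under it. Departure: down by step. Metric position: strong.
A prepared dissonance that resolves downward by step — a suspension. (The same figure resolving upward would be a retardation.)

Suspension.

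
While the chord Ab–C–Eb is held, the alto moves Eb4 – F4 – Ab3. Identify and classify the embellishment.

The harmony at that moment is Ab major triad (Ab, C, Eb); F4 is not a chord tone.
It is approached by step up from Eb4 and left by leap down to Ab3.
Step in, leap out — an escape tone.

F4 is an escape tone.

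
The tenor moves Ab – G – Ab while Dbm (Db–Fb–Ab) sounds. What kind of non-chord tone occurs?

G is a neighbor tone.

The harmony at that moment is Db minor triad (Db, Fb, Ab); G is not a chord tone.
It is approached by step down from Ab and left by step up to Ab.
Step away and step back to the same note — a neighbor tone (lower neighbor).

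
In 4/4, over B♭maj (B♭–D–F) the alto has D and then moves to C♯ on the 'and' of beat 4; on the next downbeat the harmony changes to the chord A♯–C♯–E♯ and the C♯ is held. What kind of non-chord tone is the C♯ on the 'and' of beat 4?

The harmony at that moment is B♭ major triad (B♭, D, F); C♯ is not a chord tone.
It is approached by step down from D and then sustained as the same pitch into the next harmony.
Arriving early and becoming a chord tone when the harmony changes — an anticipation.

Anticipation.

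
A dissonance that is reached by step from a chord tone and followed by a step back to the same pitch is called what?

Approach: by step. Departure: by step in the opposite direction, back to the starting pitch.
Stepwise on both sides but reversing to return to the same chord tone — a neighbor tone. (Had it continued onward in the same direction it would be a passing tone instead.)

Neighbor tone.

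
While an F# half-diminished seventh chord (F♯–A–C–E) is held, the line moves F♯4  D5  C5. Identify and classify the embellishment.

D5 is an appoggiatura.

The harmony at that moment is F♯ half-diminished seventh chord (F♯, A, C, E); D5 is not a chord tone.
It is approached by leap up from F♯4 and left by step down to C5.
Leap in, step out — an appoggiatura.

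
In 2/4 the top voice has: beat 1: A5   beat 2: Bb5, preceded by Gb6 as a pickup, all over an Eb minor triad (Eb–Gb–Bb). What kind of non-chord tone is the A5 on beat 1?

The harmony at that moment is Eb minor triad (Eb, Gb, Bb); A5 is not a chord tone.
It is approached by leap down from Gb6 and left by step up to Bb5.
Leap in, step out, metrically accented — an appoggiatura.

Appoggiatura.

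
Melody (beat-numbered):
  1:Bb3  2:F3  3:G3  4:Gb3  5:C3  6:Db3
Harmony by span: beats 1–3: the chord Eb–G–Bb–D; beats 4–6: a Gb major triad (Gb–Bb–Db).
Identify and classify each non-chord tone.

The harmony at that moment is Eb major seventh chord (Eb, G, Bb, D); F3 is not a chord tone.
It is approached by leap down from Bb3 and left by step up to G3.
Leap in, step out — an appoggiatura.
The harmony at that moment is Gb major triad (Gb, Bb, Db); C3 is not a chord tone.
It is approached by leap down from Gb3 and left by step up to Db3.
Leap in, step out — an appoggiatura.

F3 (beat 2) — appoggiatura; C3 (beat 5) — appoggiatura.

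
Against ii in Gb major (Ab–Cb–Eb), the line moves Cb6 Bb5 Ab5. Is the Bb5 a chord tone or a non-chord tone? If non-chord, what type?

The harmony at that moment is Ab minor triad (Ab, Cb, Eb); Bb5 is not a chord tone.
It is approached by step down from Cb6 and left by step down to Ab5.
Step in, step out in the same direction — a passing tone.

Non-chord tone — a passing tone.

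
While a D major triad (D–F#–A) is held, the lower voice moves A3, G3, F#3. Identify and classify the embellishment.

G3 is a passing tone.

The harmony at that moment is D major triad (D, F#, A); G3 is not a chord tone.
It is approached by step down from A3 and left by step down to F#3.
Step in, step out in the same direction — a passing tone.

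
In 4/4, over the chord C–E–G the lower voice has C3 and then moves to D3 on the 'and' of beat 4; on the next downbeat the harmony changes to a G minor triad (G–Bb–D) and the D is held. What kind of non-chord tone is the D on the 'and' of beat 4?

The harmony at that moment is C major triad (C, E, G); D3 is not a chord tone.
It is approached by step up from C3 and then sustained as the same pitch into the next harmony.
Arriving early and becoming a chord tone when the harmony changes — an anticipation.

Anticipation.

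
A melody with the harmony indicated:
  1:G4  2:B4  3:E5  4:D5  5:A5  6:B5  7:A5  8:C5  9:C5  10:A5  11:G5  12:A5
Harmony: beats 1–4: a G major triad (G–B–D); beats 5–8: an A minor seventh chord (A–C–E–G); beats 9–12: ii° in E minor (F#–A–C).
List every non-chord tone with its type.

E5 (beat 3) — appoggiatura; B5 (beat 6) — neighbor tone; G5 (beat 11) — neighbor tone.

The harmony at that moment is G major triad (G, B, D); E5 is not a chord tone.
It is approached by leap up from B4 and left by step down to D5.
Leap in, step out — an appoggiatura.
The harmony at that moment is A minor seventh chord (A, C, E, G); B5 is not a chord tone.
It is approached by step up from A5 and left by step down to A5.
Step away and step back to the same note — a neighbor tone (upper neighbor).
The harmony at that moment is F# diminished triad (F#, A, C); G5 is not a chord tone.
It is approached by step down from A5 and left by step up to A5.
Step away and step back to the same note — a neighbor tone (lower neighbor).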